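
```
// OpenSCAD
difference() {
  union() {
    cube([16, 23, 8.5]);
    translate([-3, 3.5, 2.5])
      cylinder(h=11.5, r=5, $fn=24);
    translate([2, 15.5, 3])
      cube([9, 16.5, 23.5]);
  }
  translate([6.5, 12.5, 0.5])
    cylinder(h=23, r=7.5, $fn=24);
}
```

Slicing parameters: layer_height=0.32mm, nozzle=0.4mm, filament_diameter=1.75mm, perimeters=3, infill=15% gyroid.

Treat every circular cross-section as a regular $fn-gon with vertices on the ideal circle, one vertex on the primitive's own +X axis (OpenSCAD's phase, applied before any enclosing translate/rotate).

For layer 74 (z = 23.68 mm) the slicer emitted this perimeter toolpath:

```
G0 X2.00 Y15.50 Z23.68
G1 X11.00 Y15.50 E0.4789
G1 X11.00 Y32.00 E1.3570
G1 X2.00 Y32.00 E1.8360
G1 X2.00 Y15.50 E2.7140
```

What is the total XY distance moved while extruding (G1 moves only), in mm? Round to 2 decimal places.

Sum the Euclidean lengths of each G1 segment: total = 51.00 mm.

51.00 mm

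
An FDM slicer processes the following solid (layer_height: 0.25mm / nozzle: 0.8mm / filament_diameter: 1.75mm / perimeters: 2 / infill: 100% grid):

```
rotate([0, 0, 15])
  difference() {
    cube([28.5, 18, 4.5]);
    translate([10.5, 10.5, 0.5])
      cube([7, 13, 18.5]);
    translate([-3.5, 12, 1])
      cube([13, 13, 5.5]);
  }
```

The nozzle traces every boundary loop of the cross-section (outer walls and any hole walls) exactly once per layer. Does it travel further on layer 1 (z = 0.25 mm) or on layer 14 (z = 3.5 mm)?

layer 14 (z = 3.5 mm)

Layer 1 (z = 0.25): the 28.5×18 cube contributes its full rectangle (perimeter 93.00 mm); the cube at (10.5, 10.5) is not intersected at this z (z outside [0.5, 19]); the cube at (-3.5, 12) is absent (z outside [1, 6.5]); After the difference (first − rest): none of the subtracted shapes is present at this height, so the 28.5×18 cube is unchanged — boundary = 93.00 mm; (whole slice rotated 15° about Z — lengths, areas and connectivity unchanged). So its perimeter = 93.00 mm. Layer 14 (z = 3.5): the 28.5×18 cube contributes its full rectangle (perimeter 93.00 mm); the 7×13 cube at (10.5, 10.5) contributes its full rectangle (perimeter 40.00 mm); the cube at (-3.5, 12) (footprint 13×13) is included at this height (perimeter 52.00 mm); Taking the first minus the rest: starting from the 28.5×18 cube, the 7×13 cube at (10.5, 10.5) partially overlaps it — only the 52.50 mm² overlap (of its 91.00 mm²) is removed, clipping the outline; the 13×13 cube at (-3.5, 12) partially overlaps it — only the 57.00 mm² overlap (of its 169.00 mm²) is removed, clipping the outline — boundary = 108.00 mm; (whole slice rotated 15° about Z — lengths, areas and connectivity unchanged). So its perimeter = 108.00 mm. Layer 14 is larger (108.00 vs 93.00 mm).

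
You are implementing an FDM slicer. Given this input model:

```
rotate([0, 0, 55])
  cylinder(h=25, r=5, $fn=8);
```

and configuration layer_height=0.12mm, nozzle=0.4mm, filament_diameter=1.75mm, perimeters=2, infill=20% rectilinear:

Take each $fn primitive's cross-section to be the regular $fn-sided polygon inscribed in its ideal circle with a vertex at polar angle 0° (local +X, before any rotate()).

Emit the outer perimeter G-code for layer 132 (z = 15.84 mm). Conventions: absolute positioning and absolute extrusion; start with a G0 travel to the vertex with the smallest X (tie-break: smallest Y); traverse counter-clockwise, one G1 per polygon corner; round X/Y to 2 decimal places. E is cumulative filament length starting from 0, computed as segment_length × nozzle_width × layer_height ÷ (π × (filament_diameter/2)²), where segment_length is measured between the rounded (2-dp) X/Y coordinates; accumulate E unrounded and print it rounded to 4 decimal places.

At z = 15.84 mm: the cylinder: section is a regular 8-gon, circumradius r=5; (whole slice rotated 55° about Z — lengths, areas and connectivity unchanged). The outline is a single polygon with 8 vertices. Extrusion per mm of travel: 0.4 × 0.12 / (π × 0.875²) = 0.019956. Accumulating E over each segment gives final E = 0.6110.

G0 X-4.92 Y-0.87 Z15.84
G1 X-2.87 Y-4.10 E0.0763
G1 X0.87 Y-4.92 E0.1528
G1 X4.10 Y-2.87 E0.2291
G1 X4.92 Y0.87 E0.3055
G1 X2.87 Y4.10 E0.3819
G1 X-0.87 Y4.92 E0.4583
G1 X-4.10 Y2.87 E0.5346
G1 X-4.92 Y-0.87 E0.6110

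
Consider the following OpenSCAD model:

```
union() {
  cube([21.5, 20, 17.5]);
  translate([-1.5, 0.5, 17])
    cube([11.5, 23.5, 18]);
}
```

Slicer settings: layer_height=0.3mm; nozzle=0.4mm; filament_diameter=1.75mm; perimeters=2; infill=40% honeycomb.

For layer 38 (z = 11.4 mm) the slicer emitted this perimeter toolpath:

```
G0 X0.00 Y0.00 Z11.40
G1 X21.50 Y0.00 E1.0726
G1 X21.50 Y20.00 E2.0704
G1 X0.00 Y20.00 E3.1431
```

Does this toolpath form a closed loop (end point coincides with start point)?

Start point (G0): (0.00, 0.00). End point (last G1): the path does not return to the start — open.

no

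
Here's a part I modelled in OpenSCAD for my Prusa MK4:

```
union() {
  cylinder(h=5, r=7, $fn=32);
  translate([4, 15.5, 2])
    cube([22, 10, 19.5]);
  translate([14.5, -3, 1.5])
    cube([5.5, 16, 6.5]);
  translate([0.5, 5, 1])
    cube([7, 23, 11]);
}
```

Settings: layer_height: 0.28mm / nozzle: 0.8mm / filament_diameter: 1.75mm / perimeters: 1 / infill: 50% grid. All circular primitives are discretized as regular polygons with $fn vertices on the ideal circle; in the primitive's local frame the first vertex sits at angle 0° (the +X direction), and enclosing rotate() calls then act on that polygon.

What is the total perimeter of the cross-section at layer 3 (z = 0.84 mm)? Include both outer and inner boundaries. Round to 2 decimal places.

43.91 mm

At z = 0.84 mm: the r=7 cylinder gives a regular 32-gon of circumradius 7 (constant along its height) (perimeter = 2·32·7.000·sin(180°/32) = 43.91 mm); the cube at (4, 15.5) is absent (z outside [2, 21.5]); the cube at (14.5, -3) is absent (z outside [1.5, 8]); the cube at (0.5, 5) is not intersected at this z (z outside [1, 12]); Combining (union): only the r=7 cylinder is present, so the union is just that shape — boundary = 43.91 mm. Overall, the cross-section is a single solid region. Total boundary length (outer) = 43.91 mm.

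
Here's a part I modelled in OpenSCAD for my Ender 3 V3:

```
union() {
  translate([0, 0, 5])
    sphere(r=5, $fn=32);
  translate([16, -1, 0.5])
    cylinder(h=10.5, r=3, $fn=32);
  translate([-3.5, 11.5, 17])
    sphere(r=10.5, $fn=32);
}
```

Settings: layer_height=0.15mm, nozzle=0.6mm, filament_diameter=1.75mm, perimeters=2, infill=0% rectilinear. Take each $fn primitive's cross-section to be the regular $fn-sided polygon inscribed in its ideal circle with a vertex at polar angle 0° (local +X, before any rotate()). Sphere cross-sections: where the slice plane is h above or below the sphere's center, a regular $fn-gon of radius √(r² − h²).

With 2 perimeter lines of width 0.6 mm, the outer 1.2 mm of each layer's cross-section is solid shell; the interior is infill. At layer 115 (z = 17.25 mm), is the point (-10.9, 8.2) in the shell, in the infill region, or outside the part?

infill

At z = 17.25 mm: the sphere is not intersected at this z (|z−center|=12.250 > r=5); the cylinder at (16, -1) is not intersected at this z (z outside [0.5, 11]); the r=10.5 sphere at (-3.5, 11.5) contributes a regular 32-gon of circumradius √(10.5²−0.25²) = 10.497; Combining (union): only the r=10.5 sphere at (-3.5, 11.5) is present, so the union is just that shape — 1 connected region. Overall, the cross-section is a single solid region. The nearest boundary edge runs (-13.20, 7.48)→(-12.23, 5.67); distance from the point to it = 2.36 mm. The point is inside the cross-section and 2.36 mm from the nearest boundary — more than the 1.2 mm shell width (2 × 0.6), so it's in the infill interior.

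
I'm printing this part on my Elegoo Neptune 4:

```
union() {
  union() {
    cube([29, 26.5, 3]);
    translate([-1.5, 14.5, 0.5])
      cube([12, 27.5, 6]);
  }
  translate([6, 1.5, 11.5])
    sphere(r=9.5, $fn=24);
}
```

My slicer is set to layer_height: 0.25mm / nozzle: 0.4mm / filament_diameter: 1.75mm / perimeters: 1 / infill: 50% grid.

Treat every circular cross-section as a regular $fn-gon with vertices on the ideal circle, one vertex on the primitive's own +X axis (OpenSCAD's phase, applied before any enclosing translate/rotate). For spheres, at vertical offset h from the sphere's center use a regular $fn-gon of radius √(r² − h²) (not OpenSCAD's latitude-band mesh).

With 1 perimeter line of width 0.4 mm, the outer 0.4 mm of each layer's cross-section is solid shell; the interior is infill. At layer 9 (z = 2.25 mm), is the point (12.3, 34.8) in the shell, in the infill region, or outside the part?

At z = 2.25 mm: the cube (footprint 29×26.5) is included at this height; the cube at (-1.5, 14.5) (footprint 12×27.5) is included at this height; Merging all regions: the regions partially overlap (shared area 126.00 mm²), so overlapping operands fuse into one piece — 1 connected region; the r=9.5 sphere at (6, 1.5) slices to a regular 24-gon of circumradius 2.165 (√(r²−h²) with h=9.25 from center); Merging all regions: the regions partially overlap (shared area 13.17 mm²), so overlapping operands fuse into one piece — 1 connected region. Overall, the cross-section is a single solid region. The nearest boundary edge runs (10.50, 42.00)→(10.50, 26.50); distance from the point to it = 1.80 mm. The point is not inside any of the regions above, so it lies outside the cross-section (1.80 mm from the nearest boundary).

outside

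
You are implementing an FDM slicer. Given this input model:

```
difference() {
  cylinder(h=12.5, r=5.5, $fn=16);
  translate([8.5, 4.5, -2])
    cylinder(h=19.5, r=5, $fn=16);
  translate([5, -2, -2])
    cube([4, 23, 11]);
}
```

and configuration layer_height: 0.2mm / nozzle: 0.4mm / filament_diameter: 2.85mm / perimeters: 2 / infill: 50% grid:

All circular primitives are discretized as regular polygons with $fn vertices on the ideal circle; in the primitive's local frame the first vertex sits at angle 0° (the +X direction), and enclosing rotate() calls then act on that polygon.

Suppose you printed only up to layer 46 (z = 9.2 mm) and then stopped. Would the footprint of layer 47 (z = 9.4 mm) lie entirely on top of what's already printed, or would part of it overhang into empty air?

Compare the two slices. At z = 9.2: the r=5.5 cylinder contributes a regular 16-gon of circumradius 5.5 (area = (16/2)·5.500²·sin(360°/16) = 92.61 mm²); the cylinder at (8.5, 4.5): section is a regular 16-gon, circumradius r=5 (area = (16/2)·5.000²·sin(360°/16) = 76.54 mm²); the cube at (5, -2) is absent (z outside [-2, 9]); Taking the first minus the rest: starting from the r=5.5 cylinder (92.61 mm²), the r=5 cylinder at (8.5, 4.5) partially overlaps it — only the 1.94 mm² overlap (of its 76.54 mm²) is removed, clipping the outline — area = 90.67 mm². At z = 9.4: the r=5.5 cylinder gives a regular 16-gon of circumradius 5.5 (constant along its height) (area = (16/2)·5.500²·sin(360°/16) = 92.61 mm²); the r=5 cylinder at (8.5, 4.5) gives a regular 16-gon of circumradius 5 (constant along its height) (area = (16/2)·5.000²·sin(360°/16) = 76.54 mm²); the cube at (5, -2) is not intersected at this z (z outside [-2, 9]); Subtracting the remaining from the first: starting from the r=5.5 cylinder (92.61 mm²), the r=5 cylinder at (8.5, 4.5) partially overlaps it — only the 1.94 mm² overlap (of its 76.54 mm²) is removed, clipping the outline — area = 90.67 mm². Checking containment: the cross-section at z = 9.4 is a subset of the cross-section at z = 9.2.

entirely on top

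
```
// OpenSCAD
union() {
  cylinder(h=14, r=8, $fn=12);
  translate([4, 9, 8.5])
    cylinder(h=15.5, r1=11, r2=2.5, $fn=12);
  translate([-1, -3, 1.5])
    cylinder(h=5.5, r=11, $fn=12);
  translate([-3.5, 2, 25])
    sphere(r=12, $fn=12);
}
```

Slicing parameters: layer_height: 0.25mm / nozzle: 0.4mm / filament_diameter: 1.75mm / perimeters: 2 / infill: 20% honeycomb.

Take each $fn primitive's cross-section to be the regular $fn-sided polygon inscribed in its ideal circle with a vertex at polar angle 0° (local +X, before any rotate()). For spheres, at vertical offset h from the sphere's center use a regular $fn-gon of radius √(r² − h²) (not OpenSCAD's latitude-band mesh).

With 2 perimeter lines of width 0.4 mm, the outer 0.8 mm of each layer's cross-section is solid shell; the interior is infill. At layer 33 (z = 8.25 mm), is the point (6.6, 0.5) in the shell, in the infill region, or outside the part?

infill

At z = 8.25 mm: the r=8 cylinder gives a regular 12-gon of circumradius 8 (constant along its height); the cone at (4, 9) is not intersected at this z (z outside [8.5, 24]); the cylinder at (-1, -3) does not reach this height (z outside [1.5, 7]); the sphere at (-3.5, 2) is not intersected at this z (|z−center|=16.750 > r=12); Merging all regions: only the r=8 cylinder is present, so the union is just that shape — 1 connected region. Overall, the cross-section is a single solid region. The nearest boundary edge runs (8.00, 0.00)→(6.93, 4.00); distance from the point to it = 1.22 mm. The point is inside the cross-section and 1.22 mm from the nearest boundary — more than the 0.8 mm shell width (2 × 0.4), so it's in the infill interior.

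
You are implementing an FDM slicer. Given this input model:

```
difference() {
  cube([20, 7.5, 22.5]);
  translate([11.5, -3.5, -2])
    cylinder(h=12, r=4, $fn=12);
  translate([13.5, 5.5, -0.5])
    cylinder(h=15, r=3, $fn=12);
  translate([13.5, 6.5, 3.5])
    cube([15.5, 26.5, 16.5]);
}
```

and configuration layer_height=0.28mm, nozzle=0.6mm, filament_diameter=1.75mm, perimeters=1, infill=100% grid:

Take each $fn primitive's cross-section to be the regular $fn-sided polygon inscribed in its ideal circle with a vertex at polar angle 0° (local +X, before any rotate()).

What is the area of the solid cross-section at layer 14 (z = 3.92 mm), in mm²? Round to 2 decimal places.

At z = 3.92 mm: the cube is present — its section is the full 20×7.5 rectangle (area 150.00 mm²); the cylinder at (11.5, -3.5): section is a regular 12-gon, circumradius r=4 (area = (12/2)·4.000²·sin(360°/12) = 48.00 mm²); the cylinder at (13.5, 5.5): section is a regular 12-gon, circumradius r=3 (area = (12/2)·3.000²·sin(360°/12) = 27.00 mm²); the cube at (13.5, 6.5) is present — its section is the full 15.5×26.5 rectangle (area 410.75 mm²); Subtracting the remaining from the first: starting from the 20×7.5 cube (150.00 mm²), the r=4 cylinder at (11.5, -3.5) partially overlaps it — only the 0.93 mm² overlap (of its 48.00 mm²) is removed, clipping the outline; the r=3 cylinder at (13.5, 5.5) partially overlaps it — only the 24.25 mm² overlap (of its 27.00 mm²) is removed, clipping the outline; the 15.5×26.5 cube at (13.5, 6.5) partially overlaps it — only the 3.99 mm² overlap (of its 410.75 mm²) is removed, clipping the outline — area = 120.83 mm². Overall, the cross-section is a single solid region. Net area = 120.83 mm².

120.83 mm²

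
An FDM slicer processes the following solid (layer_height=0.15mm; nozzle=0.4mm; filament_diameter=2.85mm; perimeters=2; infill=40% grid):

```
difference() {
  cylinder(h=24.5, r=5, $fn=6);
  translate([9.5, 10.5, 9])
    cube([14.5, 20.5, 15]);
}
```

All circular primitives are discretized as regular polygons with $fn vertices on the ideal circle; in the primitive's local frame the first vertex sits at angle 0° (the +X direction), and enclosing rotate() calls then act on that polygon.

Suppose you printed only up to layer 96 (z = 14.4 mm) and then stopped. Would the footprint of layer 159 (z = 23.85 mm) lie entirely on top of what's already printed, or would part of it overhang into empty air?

entirely on top

Compare the two slices. At z = 14.4: the r=5 cylinder contributes a regular 6-gon of circumradius 5 (area = (6/2)·5.000²·sin(360°/6) = 64.95 mm²); the 14.5×20.5 cube at (9.5, 10.5) contributes its full rectangle (area 297.25 mm²); Taking the first minus the rest: starting from the r=5 cylinder (64.95 mm²), the 14.5×20.5 cube at (9.5, 10.5) misses the remaining region (no effect) — area = 64.95 mm². At z = 23.85: the r=5 cylinder contributes a regular 6-gon of circumradius 5 (area = (6/2)·5.000²·sin(360°/6) = 64.95 mm²); the cube at (9.5, 10.5) is present — its section is the full 14.5×20.5 rectangle (area 297.25 mm²); After the difference (first − rest): starting from the r=5 cylinder (64.95 mm²), the 14.5×20.5 cube at (9.5, 10.5) misses the remaining region (no effect) — area = 64.95 mm². Checking containment: the cross-section at z = 23.85 is a subset of the cross-section at z = 14.4.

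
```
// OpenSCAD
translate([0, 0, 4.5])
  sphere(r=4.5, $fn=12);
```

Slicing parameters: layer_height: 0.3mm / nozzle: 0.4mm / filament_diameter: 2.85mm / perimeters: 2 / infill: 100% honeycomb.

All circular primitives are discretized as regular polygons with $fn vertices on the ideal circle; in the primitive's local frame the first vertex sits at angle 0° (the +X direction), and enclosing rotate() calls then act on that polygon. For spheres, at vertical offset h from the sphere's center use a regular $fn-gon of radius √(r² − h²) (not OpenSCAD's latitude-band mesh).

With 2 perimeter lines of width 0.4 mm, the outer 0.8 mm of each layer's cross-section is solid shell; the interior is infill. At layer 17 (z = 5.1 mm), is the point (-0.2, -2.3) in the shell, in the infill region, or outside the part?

infill

At z = 5.1 mm: the r=4.5 sphere slices to a regular 12-gon of circumradius 4.460 (√(r²−h²) with h=0.6 from center). Overall, the cross-section is a single solid region. The nearest boundary edge runs (-2.23, -3.86)→(-0.00, -4.46); distance from the point to it = 2.03 mm. The point is inside the cross-section and 2.03 mm from the nearest boundary — more than the 0.8 mm shell width (2 × 0.4), so it's in the infill interior.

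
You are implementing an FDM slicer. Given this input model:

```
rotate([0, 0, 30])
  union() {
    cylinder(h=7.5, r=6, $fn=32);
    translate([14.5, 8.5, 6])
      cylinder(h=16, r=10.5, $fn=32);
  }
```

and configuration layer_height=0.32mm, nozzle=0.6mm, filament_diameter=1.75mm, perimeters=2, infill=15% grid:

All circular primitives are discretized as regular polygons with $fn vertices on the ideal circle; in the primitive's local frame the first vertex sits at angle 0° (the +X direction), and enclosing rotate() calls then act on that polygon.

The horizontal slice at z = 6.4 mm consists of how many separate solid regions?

At z = 6.4 mm: the r=6 cylinder gives a regular 32-gon of circumradius 6 (constant along its height); the cylinder at (14.5, 8.5): section is a regular 32-gon, circumradius r=10.5; Combining (union): the 2 present regions are separate (no shared area or edge), so areas and boundary lengths simply add and each stays a separate island — 2 connected regions; (rotated 30° about Z; rotation is an isometry so areas/perimeters/island counts are preserved). The result has 2 disconnected regions.

2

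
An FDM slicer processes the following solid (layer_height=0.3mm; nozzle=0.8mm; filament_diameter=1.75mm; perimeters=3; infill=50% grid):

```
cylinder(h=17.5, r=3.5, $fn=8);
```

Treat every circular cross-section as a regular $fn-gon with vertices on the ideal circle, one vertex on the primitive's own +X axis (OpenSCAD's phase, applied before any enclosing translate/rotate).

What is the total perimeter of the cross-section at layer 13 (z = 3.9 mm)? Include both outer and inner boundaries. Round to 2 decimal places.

21.43 mm

At z = 3.9 mm: the r=3.5 cylinder contributes a regular 8-gon of circumradius 3.5 (perimeter = 2·8·3.500·sin(180°/8) = 21.43 mm). Overall, the cross-section is a single solid region. Total boundary length (outer) = 21.43 mm.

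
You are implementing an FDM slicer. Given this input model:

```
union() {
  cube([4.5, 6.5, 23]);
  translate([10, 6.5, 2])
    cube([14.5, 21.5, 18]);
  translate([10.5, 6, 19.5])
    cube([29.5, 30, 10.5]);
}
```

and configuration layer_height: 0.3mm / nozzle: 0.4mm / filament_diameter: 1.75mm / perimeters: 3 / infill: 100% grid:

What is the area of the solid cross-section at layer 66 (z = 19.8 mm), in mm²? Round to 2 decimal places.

925.00 mm²

At z = 19.8 mm: the cube is present — its section is the full 4.5×6.5 rectangle (area 29.25 mm²); the 14.5×21.5 cube at (10, 6.5) contributes its full rectangle (area 311.75 mm²); the cube at (10.5, 6) (footprint 29.5×30) is included at this height (area 885.00 mm²); Merging all regions: the regions partially overlap — summed areas 1226.00 mm² minus the doubly-counted overlap 301.00 mm² gives 925.00 mm² — area = 925.00 mm². Overall, the cross-section has 2 separate islands. Net area = 925.00 mm².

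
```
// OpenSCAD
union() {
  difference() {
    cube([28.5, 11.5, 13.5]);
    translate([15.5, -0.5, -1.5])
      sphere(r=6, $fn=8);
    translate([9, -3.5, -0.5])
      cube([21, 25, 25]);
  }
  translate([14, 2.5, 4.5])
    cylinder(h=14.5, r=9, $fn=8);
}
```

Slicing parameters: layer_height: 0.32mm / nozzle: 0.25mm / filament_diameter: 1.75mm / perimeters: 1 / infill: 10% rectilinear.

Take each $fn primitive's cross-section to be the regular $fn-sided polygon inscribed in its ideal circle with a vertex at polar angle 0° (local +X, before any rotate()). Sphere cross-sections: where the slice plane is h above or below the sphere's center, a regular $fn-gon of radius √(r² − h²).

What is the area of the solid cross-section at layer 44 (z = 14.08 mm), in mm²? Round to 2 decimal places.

229.10 mm²

At z = 14.08 mm: the cube is absent (z outside [0, 13.5]); the sphere at (15.5, -0.5) is not intersected at this z (|z−center|=15.580 > r=6); the cube at (9, -3.5) is present — its section is the full 21×25 rectangle (area 525.00 mm²); Taking the first minus the rest: the first operand is absent here, so nothing remains; the cylinder at (14, 2.5): section is a regular 8-gon, circumradius r=9 (area = (8/2)·9.000²·sin(360°/8) = 229.10 mm²); Combining (union): only the r=9 cylinder at (14, 2.5) is present, so the union is just that shape — area = 229.10 mm². Overall, the cross-section is a single solid region. Net area = 229.10 mm².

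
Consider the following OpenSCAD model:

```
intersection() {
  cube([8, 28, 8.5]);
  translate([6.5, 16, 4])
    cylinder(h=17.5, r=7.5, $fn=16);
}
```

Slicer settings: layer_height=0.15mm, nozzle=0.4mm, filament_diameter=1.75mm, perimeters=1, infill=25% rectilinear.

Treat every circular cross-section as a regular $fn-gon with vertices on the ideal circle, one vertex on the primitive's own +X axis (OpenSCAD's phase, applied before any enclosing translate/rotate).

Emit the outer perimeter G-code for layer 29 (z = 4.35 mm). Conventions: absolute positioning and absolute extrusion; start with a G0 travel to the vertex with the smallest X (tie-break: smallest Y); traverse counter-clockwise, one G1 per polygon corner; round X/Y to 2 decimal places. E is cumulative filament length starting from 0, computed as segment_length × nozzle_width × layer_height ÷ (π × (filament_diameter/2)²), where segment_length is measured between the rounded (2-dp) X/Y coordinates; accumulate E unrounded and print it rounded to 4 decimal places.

At z = 4.35 mm: the cube is present — its section is the full 8×28 rectangle; the r=7.5 cylinder at (6.5, 16) gives a regular 16-gon of circumradius 7.5 (constant along its height); Taking the intersection: the r=7.5 cylinder at (6.5, 16) partially overlaps the 8×28 cube; clipping to the common part keeps 103.78 mm² — 1 connected region. The outline is a single polygon with 10 vertices. Extrusion per mm of travel: 0.4 × 0.15 / (π × 0.875²) = 0.024945. Accumulating E over each segment gives final E = 1.0101.

G0 X0.00 Y12.49 Z4.35
G1 X1.20 Y10.70 E0.0538
G1 X3.63 Y9.07 E0.1267
G1 X6.50 Y8.50 E0.1997
G1 X8.00 Y8.80 E0.2379
G1 X8.00 Y23.20 E0.5971
G1 X6.50 Y23.50 E0.6353
G1 X3.63 Y22.93 E0.7083
G1 X1.20 Y21.30 E0.7812
G1 X0.00 Y19.51 E0.8350
G1 X0.00 Y12.49 E1.0101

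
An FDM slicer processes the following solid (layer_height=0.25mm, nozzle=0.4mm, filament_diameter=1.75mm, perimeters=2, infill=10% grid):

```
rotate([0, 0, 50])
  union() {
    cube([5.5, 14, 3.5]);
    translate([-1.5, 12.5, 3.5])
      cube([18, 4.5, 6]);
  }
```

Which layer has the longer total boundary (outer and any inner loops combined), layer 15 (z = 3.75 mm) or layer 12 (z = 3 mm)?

Layer 15 (z = 3.75): the cube does not reach this height (z outside [0, 3.5]); the 18×4.5 cube at (-1.5, 12.5) contributes its full rectangle (perimeter 45.00 mm); Combining (union): only the 18×4.5 cube at (-1.5, 12.5) is present, so the union is just that shape — boundary = 45.00 mm; (whole slice rotated 50° about Z — lengths, areas and connectivity unchanged). So its perimeter = 45.00 mm. Layer 12 (z = 3): the 5.5×14 cube contributes its full rectangle (perimeter 39.00 mm); the cube at (-1.5, 12.5) is not intersected at this z (z outside [3.5, 9.5]); Taking the union: only the 5.5×14 cube is present, so the union is just that shape — boundary = 39.00 mm; (rotated 50° about Z; rotation is an isometry so areas/perimeters/island counts are preserved). So its perimeter = 39.00 mm. Layer 15 is larger (45.00 vs 39.00 mm).

layer 15 (z = 3.75 mm)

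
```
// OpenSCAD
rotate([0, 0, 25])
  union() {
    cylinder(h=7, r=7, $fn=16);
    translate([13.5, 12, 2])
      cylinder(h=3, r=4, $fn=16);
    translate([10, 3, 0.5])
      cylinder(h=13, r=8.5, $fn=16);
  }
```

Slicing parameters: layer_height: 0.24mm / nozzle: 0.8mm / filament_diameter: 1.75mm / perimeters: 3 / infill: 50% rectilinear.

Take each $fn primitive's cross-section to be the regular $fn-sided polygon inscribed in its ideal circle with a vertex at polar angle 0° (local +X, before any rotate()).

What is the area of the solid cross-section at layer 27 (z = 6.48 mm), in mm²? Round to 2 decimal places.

333.88 mm²

At z = 6.48 mm: the cylinder: section is a regular 16-gon, circumradius r=7 (area = (16/2)·7.000²·sin(360°/16) = 150.01 mm²); the cylinder at (13.5, 12) does not reach this height (z outside [2, 5]); the r=8.5 cylinder at (10, 3) gives a regular 16-gon of circumradius 8.5 (constant along its height) (area = (16/2)·8.500²·sin(360°/16) = 221.19 mm²); Taking the union: the regions partially overlap — summed areas 371.20 mm² minus the doubly-counted overlap 37.32 mm² gives 333.88 mm² — area = 333.88 mm²; (whole slice rotated 25° about Z — lengths, areas and connectivity unchanged). Overall, the cross-section is a single solid region. Net area = 333.88 mm².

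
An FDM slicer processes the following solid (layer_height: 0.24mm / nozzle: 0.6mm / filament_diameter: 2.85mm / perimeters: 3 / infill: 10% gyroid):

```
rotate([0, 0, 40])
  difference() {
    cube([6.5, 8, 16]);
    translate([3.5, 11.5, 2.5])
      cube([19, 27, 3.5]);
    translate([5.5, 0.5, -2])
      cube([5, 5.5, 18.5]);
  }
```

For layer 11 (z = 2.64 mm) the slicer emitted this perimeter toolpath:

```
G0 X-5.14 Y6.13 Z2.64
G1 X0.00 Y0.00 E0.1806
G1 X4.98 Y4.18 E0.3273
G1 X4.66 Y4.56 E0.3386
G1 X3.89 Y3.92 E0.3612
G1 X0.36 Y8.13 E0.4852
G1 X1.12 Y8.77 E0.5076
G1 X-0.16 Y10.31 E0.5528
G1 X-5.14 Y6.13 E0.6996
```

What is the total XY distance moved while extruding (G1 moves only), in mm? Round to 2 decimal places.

30.99 mm

Sum the Euclidean lengths of each G1 segment: total = 30.99 mm.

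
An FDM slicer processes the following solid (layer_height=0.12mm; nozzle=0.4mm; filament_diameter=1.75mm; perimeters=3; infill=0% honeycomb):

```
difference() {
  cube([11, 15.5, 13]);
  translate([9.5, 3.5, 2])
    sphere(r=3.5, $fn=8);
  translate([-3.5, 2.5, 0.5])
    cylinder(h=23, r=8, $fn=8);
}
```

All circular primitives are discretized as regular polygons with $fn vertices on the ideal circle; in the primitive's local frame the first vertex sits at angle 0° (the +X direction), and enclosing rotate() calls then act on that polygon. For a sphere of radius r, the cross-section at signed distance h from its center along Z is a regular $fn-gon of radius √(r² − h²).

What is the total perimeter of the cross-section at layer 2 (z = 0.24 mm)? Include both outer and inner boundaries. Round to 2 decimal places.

60.70 mm

At z = 0.24 mm: the cube (footprint 11×15.5) is included at this height (perimeter 53.00 mm); the sphere at (9.5, 3.5): section is a regular 8-gon, circumradius = √(r²−h²) = √(3.5²−1.76²) = 3.025 (perimeter = 2·8·3.025·sin(180°/8) = 18.52 mm); the cylinder at (-3.5, 2.5) is not intersected at this z (z outside [0.5, 23.5]); After the difference (first − rest): starting from the 11×15.5 cube, the r=3.5 sphere at (9.5, 3.5) partially overlaps it — only the 21.09 mm² overlap (of its 25.89 mm²) is removed, clipping the outline — boundary = 60.70 mm. Overall, the cross-section is a single solid region. Total boundary length (outer) = 60.70 mm.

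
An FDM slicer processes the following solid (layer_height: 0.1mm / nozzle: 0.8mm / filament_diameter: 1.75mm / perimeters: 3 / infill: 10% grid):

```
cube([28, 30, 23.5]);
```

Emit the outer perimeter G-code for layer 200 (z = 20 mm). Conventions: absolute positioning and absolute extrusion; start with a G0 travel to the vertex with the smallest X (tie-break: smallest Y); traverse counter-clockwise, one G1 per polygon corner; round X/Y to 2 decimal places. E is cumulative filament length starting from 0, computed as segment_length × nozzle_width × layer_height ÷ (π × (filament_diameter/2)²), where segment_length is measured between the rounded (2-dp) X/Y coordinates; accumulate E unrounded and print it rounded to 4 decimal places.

At z = 20 mm: the cube (footprint 28×30) is included at this height. The outline is a single polygon with 4 vertices. Extrusion per mm of travel: 0.8 × 0.1 / (π × 0.875²) = 0.033260. Accumulating E over each segment gives final E = 3.8582.

G0 X0.00 Y0.00 Z20.00
G1 X28.00 Y0.00 E0.9313
G1 X28.00 Y30.00 E1.9291
G1 X0.00 Y30.00 E2.8604
G1 X0.00 Y0.00 E3.8582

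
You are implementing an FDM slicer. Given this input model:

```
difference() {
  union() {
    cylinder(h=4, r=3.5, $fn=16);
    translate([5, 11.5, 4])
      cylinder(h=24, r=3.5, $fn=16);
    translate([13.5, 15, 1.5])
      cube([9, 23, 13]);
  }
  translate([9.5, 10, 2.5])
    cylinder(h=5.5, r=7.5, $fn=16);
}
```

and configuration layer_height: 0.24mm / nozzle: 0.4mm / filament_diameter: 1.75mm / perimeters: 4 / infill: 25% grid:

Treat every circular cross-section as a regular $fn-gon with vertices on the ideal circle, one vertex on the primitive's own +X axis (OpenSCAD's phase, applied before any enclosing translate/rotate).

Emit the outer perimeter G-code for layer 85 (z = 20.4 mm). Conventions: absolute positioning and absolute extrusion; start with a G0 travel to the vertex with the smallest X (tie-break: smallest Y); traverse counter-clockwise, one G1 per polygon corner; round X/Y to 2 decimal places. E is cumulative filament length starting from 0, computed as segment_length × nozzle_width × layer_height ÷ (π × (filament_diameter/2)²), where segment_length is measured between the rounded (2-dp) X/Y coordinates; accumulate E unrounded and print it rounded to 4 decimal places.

At z = 20.4 mm: the cylinder is absent (z outside [0, 4]); the r=3.5 cylinder at (5, 11.5) gives a regular 16-gon of circumradius 3.5 (constant along its height); the cube at (13.5, 15) does not reach this height (z outside [1.5, 14.5]); Taking the union: only the r=3.5 cylinder at (5, 11.5) is present, so the union is just that shape — 1 connected region; the cylinder at (9.5, 10) does not reach this height (z outside [2.5, 8]); After the difference (first − rest): none of the subtracted shapes is present at this height, so that combined region is unchanged — 1 connected region. The outline is a single polygon with 16 vertices. Extrusion per mm of travel: 0.4 × 0.24 / (π × 0.875²) = 0.039912. Accumulating E over each segment gives final E = 0.8713.

G0 X1.50 Y11.50 Z20.40
G1 X1.77 Y10.16 E0.0546
G1 X2.53 Y9.03 E0.1089
G1 X3.66 Y8.27 E0.1633
G1 X5.00 Y8.00 E0.2178
G1 X6.34 Y8.27 E0.2724
G1 X7.47 Y9.03 E0.3267
G1 X8.23 Y10.16 E0.3811
G1 X8.50 Y11.50 E0.4356
G1 X8.23 Y12.84 E0.4902
G1 X7.47 Y13.97 E0.5445
G1 X6.34 Y14.73 E0.5989
G1 X5.00 Y15.00 E0.6535
G1 X3.66 Y14.73 E0.7080
G1 X2.53 Y13.97 E0.7624
G1 X1.77 Y12.84 E0.8167
G1 X1.50 Y11.50 E0.8713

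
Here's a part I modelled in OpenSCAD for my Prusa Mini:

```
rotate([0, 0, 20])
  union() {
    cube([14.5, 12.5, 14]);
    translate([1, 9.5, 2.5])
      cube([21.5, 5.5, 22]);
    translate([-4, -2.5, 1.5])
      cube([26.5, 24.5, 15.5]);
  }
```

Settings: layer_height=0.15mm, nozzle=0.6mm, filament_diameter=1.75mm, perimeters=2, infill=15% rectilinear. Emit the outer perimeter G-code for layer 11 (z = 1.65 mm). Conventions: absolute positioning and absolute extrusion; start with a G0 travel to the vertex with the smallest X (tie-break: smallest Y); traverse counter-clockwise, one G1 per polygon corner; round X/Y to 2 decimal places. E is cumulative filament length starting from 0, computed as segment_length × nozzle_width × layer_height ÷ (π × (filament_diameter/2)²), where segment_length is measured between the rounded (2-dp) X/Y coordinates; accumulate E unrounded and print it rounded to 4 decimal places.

At z = 1.65 mm: the cube (footprint 14.5×12.5) is included at this height; the cube at (1, 9.5) does not reach this height (z outside [2.5, 24.5]); the cube at (-4, -2.5) (footprint 26.5×24.5) is included at this height; Combining (union): the 14.5×12.5 cube lies entirely inside the 26.5×24.5 cube at (-4, -2.5), so the union is just the 26.5×24.5 cube at (-4, -2.5) — 1 connected region; (whole slice rotated 20° about Z — lengths, areas and connectivity unchanged). The outline is a single polygon with 4 vertices. Extrusion per mm of travel: 0.6 × 0.15 / (π × 0.875²) = 0.037418. Accumulating E over each segment gives final E = 3.8167.

G0 X-11.28 Y19.31 Z1.65
G1 X-2.90 Y-3.72 E0.9170
G1 X22.00 Y5.35 E1.9086
G1 X13.62 Y28.37 E2.8252
G1 X-11.28 Y19.31 E3.8167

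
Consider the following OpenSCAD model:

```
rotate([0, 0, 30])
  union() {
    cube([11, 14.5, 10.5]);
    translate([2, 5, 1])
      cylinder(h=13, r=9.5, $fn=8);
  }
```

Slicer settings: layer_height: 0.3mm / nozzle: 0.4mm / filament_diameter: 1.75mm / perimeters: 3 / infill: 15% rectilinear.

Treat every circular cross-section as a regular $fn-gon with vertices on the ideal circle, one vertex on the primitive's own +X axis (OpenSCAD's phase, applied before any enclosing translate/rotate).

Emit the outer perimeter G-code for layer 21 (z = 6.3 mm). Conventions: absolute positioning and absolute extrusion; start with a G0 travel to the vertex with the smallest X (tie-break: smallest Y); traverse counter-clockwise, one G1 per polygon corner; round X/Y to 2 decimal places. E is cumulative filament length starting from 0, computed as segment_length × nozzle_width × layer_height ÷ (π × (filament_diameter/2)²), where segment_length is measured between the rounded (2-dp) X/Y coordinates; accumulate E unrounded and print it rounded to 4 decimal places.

G0 X-9.94 Y7.79 Z6.30
G1 X-9.00 Y0.58 E0.3628
G1 X-3.23 Y-3.85 E0.7257
G1 X3.98 Y-2.90 E1.0885
G1 X8.41 Y2.87 E1.4514
G1 X8.17 Y4.71 E1.5440
G1 X9.53 Y5.50 E1.6225
G1 X7.63 Y8.78 E1.8116
G1 X7.46 Y10.08 E1.8770
G1 X6.42 Y10.88 E1.9424
G1 X2.28 Y18.06 E2.3559
G1 X-7.25 Y12.56 E2.9049
G1 X-6.84 Y11.84 E2.9462
G1 X-9.94 Y7.79 E3.2007

At z = 6.3 mm: the cube is present — its section is the full 11×14.5 rectangle; the r=9.5 cylinder at (2, 5) contributes a regular 8-gon of circumradius 9.5; Combining (union): the regions partially overlap (shared area 133.71 mm²), so overlapping operands fuse into one piece — 1 connected region; (rotated 30° about Z; rotation is an isometry so areas/perimeters/island counts are preserved). The outline is a single polygon with 13 vertices. Extrusion per mm of travel: 0.4 × 0.3 / (π × 0.875²) = 0.049890. Accumulating E over each segment gives final E = 3.2007.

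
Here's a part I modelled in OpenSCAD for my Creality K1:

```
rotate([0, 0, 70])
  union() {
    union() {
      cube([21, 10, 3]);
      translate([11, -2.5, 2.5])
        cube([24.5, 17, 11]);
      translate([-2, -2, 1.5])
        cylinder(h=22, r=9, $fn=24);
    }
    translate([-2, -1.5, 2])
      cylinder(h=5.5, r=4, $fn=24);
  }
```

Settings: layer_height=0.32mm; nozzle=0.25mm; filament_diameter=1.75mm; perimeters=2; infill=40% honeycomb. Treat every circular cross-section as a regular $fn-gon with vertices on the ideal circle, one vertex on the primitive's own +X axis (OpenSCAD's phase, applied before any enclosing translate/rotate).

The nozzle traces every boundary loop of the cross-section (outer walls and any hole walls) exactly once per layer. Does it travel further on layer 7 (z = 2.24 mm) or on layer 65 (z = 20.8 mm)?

layer 7 (z = 2.24 mm)

Layer 7 (z = 2.24): the cube (footprint 21×10) is included at this height (perimeter 62.00 mm); the cube at (11, -2.5) is absent (z outside [2.5, 13.5]); the r=9 cylinder at (-2, -2) contributes a regular 24-gon of circumradius 9 (perimeter = 2·24·9.000·sin(180°/24) = 56.39 mm); Combining (union): the regions partially overlap (shared area 31.42 mm²), so the edge portions inside another operand are dropped and the merged outline is re-measured after clipping — boundary = 94.85 mm; the r=4 cylinder at (-2, -1.5) contributes a regular 24-gon of circumradius 4 (perimeter = 2·24·4.000·sin(180°/24) = 25.06 mm); Taking the union: the r=4 cylinder at (-2, -1.5) lies entirely inside that combined region, so the union is just that combined region — boundary = 94.85 mm; (rotated 70° about Z; rotation is an isometry so areas/perimeters/island counts are preserved). So its perimeter = 94.85 mm. Layer 65 (z = 20.8): the cube is absent (z outside [0, 3]); the cube at (11, -2.5) is not intersected at this z (z outside [2.5, 13.5]); the cylinder at (-2, -2): section is a regular 24-gon, circumradius r=9 (perimeter = 2·24·9.000·sin(180°/24) = 56.39 mm); Taking the union: only the r=9 cylinder at (-2, -2) is present, so the union is just that shape — boundary = 56.39 mm; the cylinder at (-2, -1.5) is absent (z outside [2, 7.5]); Taking the union: only that combined region is present, so the union is just that shape — boundary = 56.39 mm; (rotated 70° about Z; rotation is an isometry so areas/perimeters/island counts are preserved). So its perimeter = 56.39 mm. Layer 7 is larger (94.85 vs 56.39 mm).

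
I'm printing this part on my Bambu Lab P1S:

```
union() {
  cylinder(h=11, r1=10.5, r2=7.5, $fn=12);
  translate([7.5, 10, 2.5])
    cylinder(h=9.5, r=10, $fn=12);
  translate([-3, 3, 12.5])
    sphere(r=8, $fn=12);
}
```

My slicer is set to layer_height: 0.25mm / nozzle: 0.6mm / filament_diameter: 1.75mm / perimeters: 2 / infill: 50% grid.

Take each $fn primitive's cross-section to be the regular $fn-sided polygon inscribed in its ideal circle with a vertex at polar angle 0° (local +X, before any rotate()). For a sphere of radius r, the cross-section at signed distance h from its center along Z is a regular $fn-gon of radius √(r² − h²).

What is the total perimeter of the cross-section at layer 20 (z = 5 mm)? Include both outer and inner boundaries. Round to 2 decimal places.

87.28 mm

At z = 5 mm: the cone (r1=10.5→r2=7.5) has section circumradius 9.136 here — a regular 12-gon (perimeter = 2·12·9.136·sin(180°/12) = 56.75 mm); the cylinder at (7.5, 10): section is a regular 12-gon, circumradius r=10 (perimeter = 2·12·10.000·sin(180°/12) = 62.12 mm); the r=8 sphere at (-3, 3) slices to a regular 12-gon of circumradius 2.784 (√(r²−h²) with h=7.5 from center) (perimeter = 2·12·2.784·sin(180°/12) = 17.29 mm); Combining (union): the regions partially overlap (shared area 82.82 mm²), so the edge portions inside another operand are dropped and the merged outline is re-measured after clipping — boundary = 87.28 mm. Overall, the cross-section is a single solid region. Total boundary length (outer) = 87.28 mm.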